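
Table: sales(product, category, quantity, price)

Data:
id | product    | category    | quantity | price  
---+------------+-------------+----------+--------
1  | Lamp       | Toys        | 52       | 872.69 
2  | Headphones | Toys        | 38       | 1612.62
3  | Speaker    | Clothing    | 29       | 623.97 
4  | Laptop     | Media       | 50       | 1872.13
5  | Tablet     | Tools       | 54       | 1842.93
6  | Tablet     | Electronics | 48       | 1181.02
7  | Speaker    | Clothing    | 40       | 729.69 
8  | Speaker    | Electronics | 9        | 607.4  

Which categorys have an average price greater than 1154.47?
SELECT category, AVG(price)
FROM sales
GROUP BY category
HAVING AVG(price) > 1154.47

Result:
  Media: avg=1872.13
  Tools: avg=1842.93
  Toys: avg=1242.66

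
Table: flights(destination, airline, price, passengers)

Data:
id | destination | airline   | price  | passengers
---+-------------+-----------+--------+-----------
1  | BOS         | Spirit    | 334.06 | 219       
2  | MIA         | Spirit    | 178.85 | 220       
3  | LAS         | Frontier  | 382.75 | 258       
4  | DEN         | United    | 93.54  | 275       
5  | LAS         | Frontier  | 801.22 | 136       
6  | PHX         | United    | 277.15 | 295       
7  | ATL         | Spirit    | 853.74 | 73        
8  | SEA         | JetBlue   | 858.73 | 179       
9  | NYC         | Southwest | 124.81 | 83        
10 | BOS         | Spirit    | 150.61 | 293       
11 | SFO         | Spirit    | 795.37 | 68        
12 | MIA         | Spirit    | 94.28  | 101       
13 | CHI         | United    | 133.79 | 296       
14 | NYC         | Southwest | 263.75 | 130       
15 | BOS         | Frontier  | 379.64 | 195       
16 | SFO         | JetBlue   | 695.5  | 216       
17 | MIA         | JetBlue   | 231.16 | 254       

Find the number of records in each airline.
SELECT airline, COUNT(*) as count
FROM flights
GROUP BY airline

Result:
  Frontier: 3
  JetBlue: 3
  Southwest: 2
  Spirit: 6
  United: 3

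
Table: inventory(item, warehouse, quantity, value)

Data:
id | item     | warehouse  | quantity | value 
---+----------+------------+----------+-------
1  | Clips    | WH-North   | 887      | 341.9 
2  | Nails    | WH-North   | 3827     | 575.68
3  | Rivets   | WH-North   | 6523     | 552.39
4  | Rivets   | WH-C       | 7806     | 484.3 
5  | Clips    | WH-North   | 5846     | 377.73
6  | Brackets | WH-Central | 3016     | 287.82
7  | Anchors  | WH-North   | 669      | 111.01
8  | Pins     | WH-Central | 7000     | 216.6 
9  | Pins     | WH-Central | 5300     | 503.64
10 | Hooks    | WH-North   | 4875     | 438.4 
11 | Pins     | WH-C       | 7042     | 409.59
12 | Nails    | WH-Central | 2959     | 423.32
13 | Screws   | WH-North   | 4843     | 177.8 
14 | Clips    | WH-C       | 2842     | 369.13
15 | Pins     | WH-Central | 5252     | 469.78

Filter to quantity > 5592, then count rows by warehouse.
SELECT warehouse, COUNT(*)
FROM inventory
WHERE quantity > 5592
GROUP BY warehouse

Note: WHERE filters rows before grouping.

Result:
  WH-C: 2
  WH-Central: 1
  WH-North: 2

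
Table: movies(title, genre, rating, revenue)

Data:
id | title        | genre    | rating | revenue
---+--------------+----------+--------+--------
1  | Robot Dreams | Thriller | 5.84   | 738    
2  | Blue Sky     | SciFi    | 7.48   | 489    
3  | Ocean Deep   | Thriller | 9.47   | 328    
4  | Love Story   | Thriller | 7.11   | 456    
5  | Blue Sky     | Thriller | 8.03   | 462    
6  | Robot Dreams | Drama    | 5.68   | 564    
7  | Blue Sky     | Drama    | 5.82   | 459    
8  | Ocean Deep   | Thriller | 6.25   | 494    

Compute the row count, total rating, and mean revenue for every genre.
SELECT genre,
       COUNT(*) as cnt,
       SUM(rating) as total_rating,
       AVG(revenue) as avg_revenue
FROM movies
GROUP BY genre

Result:
  Drama: 2 records, 11.50 total rating, 511.50 avg revenue
  SciFi: 1 records, 7.48 total rating, 489.00 avg revenue
  Thriller: 5 records, 36.70 total rating, 495.60 avg revenue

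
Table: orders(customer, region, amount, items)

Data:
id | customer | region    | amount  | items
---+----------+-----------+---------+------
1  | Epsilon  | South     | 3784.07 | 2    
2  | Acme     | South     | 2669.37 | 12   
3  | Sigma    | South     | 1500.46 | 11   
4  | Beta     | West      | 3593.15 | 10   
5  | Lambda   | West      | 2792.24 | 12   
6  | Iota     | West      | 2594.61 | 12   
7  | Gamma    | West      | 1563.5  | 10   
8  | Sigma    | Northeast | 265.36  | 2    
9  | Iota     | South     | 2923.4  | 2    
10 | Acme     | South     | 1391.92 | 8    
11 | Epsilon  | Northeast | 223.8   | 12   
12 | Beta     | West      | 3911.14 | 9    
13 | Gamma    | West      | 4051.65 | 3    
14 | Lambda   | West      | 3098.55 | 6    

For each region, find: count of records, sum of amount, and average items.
SELECT region,
       COUNT(*) as cnt,
       SUM(amount) as total_amount,
       AVG(items) as avg_items
FROM orders
GROUP BY region

Result:
  Northeast: 2 records, 489.16 total amount, 7.00 avg items
  South: 5 records, 12269.22 total amount, 7.00 avg items
  West: 7 records, 21604.84 total amount, 8.86 avg items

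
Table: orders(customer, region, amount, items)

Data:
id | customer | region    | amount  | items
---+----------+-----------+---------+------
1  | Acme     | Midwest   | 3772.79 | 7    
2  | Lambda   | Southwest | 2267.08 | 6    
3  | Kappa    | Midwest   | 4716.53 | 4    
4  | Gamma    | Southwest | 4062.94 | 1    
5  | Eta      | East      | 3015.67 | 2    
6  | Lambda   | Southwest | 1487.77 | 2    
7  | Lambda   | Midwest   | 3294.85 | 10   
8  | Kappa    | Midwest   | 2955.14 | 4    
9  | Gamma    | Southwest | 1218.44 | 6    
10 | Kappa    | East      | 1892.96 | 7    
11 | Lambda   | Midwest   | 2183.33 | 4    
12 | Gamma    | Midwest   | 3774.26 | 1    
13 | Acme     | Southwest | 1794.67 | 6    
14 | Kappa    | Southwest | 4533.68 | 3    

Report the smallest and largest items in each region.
SELECT region, MIN(items), MAX(items)
FROM orders
GROUP BY region

Result:
  East: min=2, max=7
  Midwest: min=1, max=10
  Southwest: min=1, max=6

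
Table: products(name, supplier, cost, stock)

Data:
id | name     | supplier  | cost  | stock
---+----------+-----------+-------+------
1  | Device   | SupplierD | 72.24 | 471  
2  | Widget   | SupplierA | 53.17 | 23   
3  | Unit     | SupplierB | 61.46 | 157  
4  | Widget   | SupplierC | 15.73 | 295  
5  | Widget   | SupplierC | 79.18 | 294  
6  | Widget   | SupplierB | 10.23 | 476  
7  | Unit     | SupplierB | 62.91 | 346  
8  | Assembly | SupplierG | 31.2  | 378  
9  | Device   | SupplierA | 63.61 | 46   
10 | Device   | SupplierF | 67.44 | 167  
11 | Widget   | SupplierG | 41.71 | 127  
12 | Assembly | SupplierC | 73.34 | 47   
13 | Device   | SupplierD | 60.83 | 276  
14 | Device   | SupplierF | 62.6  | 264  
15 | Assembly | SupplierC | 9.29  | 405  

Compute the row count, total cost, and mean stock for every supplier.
SELECT supplier,
       COUNT(*) as cnt,
       SUM(cost) as total_cost,
       AVG(stock) as avg_stock
FROM products
GROUP BY supplier

Result:
  SupplierA: 2 records, 116.78 total cost, 34.50 avg stock
  SupplierB: 3 records, 134.60 total cost, 326.33 avg stock
  SupplierC: 4 records, 177.54 total cost, 260.25 avg stock
  SupplierD: 2 records, 133.07 total cost, 373.50 avg stock
  SupplierF: 2 records, 130.04 total cost, 215.50 avg stock
  SupplierG: 2 records, 72.91 total cost, 252.50 avg stock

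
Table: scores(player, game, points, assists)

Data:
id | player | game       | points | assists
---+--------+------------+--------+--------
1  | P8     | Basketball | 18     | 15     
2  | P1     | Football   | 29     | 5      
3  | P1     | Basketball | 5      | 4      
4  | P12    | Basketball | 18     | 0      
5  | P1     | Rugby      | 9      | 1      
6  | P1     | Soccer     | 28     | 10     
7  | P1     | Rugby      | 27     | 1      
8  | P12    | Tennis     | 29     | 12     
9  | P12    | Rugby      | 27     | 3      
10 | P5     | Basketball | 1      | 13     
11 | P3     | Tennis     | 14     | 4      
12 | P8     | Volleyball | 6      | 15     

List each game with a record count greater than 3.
SELECT game, COUNT(*) as cnt
FROM scores
GROUP BY game
HAVING COUNT(*) > 3

Result:
  Basketball: 4

Note: HAVING filters groups after aggregation, WHERE filters rows before.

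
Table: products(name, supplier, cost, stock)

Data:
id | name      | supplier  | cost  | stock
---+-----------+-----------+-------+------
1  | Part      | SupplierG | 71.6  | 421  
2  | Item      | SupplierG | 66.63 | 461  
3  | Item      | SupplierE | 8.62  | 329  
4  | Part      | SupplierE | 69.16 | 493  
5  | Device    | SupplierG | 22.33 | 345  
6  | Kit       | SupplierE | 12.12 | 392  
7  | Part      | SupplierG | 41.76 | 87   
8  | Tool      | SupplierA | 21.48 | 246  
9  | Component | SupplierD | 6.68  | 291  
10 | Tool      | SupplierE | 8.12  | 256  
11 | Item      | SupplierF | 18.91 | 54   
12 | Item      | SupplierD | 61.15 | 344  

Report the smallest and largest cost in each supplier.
SELECT supplier, MIN(cost), MAX(cost)
FROM products
GROUP BY supplier

Result:
  SupplierA: min=21.48, max=21.48
  SupplierD: min=6.68, max=61.15
  SupplierE: min=8.12, max=69.16
  SupplierF: min=18.91, max=18.91
  SupplierG: min=22.33, max=71.60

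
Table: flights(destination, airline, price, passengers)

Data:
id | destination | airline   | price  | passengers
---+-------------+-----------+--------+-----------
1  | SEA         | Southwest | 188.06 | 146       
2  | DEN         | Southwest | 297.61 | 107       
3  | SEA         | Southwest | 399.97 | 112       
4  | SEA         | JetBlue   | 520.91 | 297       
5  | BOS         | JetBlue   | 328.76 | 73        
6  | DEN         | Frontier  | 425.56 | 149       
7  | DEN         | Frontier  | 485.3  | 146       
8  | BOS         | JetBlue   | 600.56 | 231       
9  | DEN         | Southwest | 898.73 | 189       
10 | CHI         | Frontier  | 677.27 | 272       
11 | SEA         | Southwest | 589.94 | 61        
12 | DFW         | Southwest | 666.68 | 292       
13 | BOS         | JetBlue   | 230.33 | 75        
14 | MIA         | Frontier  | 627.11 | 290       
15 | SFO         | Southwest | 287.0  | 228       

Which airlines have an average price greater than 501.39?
SELECT airline, AVG(price)
FROM flights
GROUP BY airline
HAVING AVG(price) > 501.39

Result:
  Frontier: avg=553.81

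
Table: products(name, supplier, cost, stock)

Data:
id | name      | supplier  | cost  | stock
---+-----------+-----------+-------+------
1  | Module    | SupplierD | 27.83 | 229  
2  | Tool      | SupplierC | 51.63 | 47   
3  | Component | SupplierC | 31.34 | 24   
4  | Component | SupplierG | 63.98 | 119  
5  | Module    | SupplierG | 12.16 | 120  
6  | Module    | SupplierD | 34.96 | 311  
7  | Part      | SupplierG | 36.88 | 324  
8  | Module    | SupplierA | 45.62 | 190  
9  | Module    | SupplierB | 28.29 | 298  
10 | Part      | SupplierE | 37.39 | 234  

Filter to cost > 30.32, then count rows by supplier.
SELECT supplier, COUNT(*)
FROM products
WHERE cost > 30.32
GROUP BY supplier

Note: WHERE filters rows before grouping.

Result:
  SupplierA: 1
  SupplierC: 2
  SupplierD: 1
  SupplierE: 1
  SupplierG: 2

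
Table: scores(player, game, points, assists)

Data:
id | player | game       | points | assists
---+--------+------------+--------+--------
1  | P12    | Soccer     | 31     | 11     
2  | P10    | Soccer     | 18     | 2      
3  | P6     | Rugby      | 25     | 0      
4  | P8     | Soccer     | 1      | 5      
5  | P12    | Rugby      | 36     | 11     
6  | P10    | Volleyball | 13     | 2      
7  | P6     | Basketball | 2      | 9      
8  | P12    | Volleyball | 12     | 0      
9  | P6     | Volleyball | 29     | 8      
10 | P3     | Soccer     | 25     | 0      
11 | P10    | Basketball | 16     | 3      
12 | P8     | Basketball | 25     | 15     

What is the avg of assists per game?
SELECT game, AVG(assists) as result
FROM scores
GROUP BY game

Result:
  Basketball: 9.00
  Rugby: 5.50
  Soccer: 4.50
  Volleyball: 3.33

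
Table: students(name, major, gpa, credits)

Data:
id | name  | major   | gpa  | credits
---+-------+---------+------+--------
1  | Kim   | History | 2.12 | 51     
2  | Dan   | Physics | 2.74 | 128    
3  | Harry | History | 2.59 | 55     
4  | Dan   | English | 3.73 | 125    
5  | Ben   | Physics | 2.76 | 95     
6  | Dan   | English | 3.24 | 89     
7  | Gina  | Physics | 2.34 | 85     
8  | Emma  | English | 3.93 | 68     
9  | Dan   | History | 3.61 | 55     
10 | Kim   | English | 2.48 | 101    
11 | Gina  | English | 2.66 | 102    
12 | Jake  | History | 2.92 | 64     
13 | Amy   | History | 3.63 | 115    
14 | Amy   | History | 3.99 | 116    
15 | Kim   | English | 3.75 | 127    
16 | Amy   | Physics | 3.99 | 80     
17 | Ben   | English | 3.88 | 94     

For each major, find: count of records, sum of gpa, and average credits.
SELECT major,
       COUNT(*) as cnt,
       SUM(gpa) as total_gpa,
       AVG(credits) as avg_credits
FROM students
GROUP BY major

Result:
  English: 7 records, 23.67 total gpa, 100.86 avg credits
  History: 6 records, 18.86 total gpa, 76.00 avg credits
  Physics: 4 records, 11.83 total gpa, 97.00 avg credits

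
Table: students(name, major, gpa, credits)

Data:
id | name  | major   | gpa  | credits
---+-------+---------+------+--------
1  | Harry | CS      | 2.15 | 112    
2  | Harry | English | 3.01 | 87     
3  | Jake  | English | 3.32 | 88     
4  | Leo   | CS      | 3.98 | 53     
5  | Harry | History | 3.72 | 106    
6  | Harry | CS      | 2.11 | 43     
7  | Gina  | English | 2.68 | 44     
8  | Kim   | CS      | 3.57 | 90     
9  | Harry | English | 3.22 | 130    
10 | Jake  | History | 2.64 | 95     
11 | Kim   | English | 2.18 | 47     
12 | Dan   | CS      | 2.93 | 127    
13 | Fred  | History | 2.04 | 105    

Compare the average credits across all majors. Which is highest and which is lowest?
SELECT major, AVG(credits)
FROM students
GROUP BY major
ORDER BY AVG(credits)

All groups:
  English: 79.20
  CS: 85.00
  History: 102.00

Highest: History (102.00)
Lowest: English (79.20)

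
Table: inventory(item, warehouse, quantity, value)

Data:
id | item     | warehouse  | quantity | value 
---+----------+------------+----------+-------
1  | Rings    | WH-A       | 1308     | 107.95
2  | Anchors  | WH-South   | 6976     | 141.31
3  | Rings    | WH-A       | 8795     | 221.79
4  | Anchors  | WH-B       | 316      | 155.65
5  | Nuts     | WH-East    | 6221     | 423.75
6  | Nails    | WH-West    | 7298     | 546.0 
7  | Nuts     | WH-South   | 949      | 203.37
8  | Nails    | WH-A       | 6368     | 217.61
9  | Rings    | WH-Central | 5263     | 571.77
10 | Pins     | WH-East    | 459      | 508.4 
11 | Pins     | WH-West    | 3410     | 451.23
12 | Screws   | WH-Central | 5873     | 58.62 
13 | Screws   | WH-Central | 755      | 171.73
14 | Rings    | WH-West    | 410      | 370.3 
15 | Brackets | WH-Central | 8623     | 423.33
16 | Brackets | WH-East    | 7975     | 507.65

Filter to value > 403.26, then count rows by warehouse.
SELECT warehouse, COUNT(*)
FROM inventory
WHERE value > 403.26
GROUP BY warehouse

Note: WHERE filters rows before grouping.

Result:
  WH-Central: 2
  WH-East: 3
  WH-West: 2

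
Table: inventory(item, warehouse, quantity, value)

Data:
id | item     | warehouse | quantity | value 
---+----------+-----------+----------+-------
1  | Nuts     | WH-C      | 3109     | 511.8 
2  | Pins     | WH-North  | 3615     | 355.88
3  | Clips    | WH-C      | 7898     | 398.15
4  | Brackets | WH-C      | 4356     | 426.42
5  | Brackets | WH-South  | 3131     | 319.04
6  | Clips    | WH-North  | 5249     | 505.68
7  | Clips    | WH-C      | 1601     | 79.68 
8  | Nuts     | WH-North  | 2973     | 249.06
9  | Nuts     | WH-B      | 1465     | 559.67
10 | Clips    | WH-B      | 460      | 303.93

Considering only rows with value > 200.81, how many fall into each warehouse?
SELECT warehouse, COUNT(*)
FROM inventory
WHERE value > 200.81
GROUP BY warehouse

Note: WHERE filters rows before grouping.

Result:
  WH-B: 2
  WH-C: 3
  WH-North: 3
  WH-South: 1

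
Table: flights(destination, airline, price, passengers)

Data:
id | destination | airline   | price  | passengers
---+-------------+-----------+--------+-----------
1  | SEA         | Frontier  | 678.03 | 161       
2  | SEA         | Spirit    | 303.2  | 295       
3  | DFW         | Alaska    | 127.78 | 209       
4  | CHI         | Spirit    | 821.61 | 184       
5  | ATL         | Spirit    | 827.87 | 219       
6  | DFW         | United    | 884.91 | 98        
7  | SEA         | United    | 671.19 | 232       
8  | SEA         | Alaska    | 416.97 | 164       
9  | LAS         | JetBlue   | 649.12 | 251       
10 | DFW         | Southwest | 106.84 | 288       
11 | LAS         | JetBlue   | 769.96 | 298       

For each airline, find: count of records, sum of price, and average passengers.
SELECT airline,
       COUNT(*) as cnt,
       SUM(price) as total_price,
       AVG(passengers) as avg_passengers
FROM flights
GROUP BY airline

Result:
  Alaska: 2 records, 544.75 total price, 186.50 avg passengers
  Frontier: 1 records, 678.03 total price, 161.00 avg passengers
  JetBlue: 2 records, 1419.08 total price, 274.50 avg passengers
  Southwest: 1 records, 106.84 total price, 288.00 avg passengers
  Spirit: 3 records, 1952.68 total price, 232.67 avg passengers
  United: 2 records, 1556.10 total price, 165.00 avg passengers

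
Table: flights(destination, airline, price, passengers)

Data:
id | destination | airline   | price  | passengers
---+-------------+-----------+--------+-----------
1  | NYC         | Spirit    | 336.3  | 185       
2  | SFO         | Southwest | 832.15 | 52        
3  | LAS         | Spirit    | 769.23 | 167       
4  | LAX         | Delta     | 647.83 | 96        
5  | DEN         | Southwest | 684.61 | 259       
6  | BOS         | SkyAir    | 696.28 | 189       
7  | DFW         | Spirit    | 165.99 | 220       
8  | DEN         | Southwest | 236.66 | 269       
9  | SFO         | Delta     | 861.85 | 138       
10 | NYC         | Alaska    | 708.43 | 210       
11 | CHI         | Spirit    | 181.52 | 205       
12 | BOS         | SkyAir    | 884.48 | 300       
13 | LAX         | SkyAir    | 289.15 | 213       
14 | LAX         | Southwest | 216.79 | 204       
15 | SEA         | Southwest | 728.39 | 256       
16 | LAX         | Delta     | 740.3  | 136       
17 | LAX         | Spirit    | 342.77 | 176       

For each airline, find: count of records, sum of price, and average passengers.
SELECT airline,
       COUNT(*) as cnt,
       SUM(price) as total_price,
       AVG(passengers) as avg_passengers
FROM flights
GROUP BY airline

Result:
  Alaska: 1 records, 708.43 total price, 210.00 avg passengers
  Delta: 3 records, 2249.98 total price, 123.33 avg passengers
  SkyAir: 3 records, 1869.91 total price, 234.00 avg passengers
  Southwest: 5 records, 2698.60 total price, 208.00 avg passengers
  Spirit: 5 records, 1795.81 total price, 190.60 avg passengers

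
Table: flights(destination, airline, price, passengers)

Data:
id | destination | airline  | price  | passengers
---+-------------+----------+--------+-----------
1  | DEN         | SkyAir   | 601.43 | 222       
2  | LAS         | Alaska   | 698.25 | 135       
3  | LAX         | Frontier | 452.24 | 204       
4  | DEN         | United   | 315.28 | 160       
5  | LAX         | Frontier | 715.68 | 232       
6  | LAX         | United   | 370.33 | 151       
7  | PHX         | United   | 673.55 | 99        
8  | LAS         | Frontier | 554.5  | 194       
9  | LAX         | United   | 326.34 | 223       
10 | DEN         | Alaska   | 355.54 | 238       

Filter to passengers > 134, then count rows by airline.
SELECT airline, COUNT(*)
FROM flights
WHERE passengers > 134
GROUP BY airline

Note: WHERE filters rows before grouping.

Result:
  Alaska: 2
  Frontier: 3
  SkyAir: 1
  United: 3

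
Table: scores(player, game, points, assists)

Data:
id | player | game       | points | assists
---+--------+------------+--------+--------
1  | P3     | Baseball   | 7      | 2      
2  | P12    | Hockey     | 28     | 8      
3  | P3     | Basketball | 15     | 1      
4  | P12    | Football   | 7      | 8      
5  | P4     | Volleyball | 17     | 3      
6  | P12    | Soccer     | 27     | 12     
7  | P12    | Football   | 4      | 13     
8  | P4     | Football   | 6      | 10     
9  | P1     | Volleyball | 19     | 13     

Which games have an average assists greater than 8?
SELECT game, AVG(assists)
FROM scores
GROUP BY game
HAVING AVG(assists) > 8

Result:
  Football: avg=10.33
  Soccer: avg=12.00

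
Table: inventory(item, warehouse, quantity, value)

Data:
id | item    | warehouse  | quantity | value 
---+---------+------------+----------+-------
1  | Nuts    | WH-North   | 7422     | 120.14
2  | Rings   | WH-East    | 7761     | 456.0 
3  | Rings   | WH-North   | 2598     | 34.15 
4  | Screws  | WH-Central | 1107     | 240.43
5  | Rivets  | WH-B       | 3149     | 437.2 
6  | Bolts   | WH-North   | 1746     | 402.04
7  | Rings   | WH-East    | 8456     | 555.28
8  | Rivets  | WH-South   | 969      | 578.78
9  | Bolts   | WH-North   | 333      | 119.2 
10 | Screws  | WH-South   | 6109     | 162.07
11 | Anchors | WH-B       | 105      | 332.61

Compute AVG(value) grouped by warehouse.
SELECT warehouse, AVG(value) as result
FROM inventory
GROUP BY warehouse

Result:
  WH-B: 384.91
  WH-Central: 240.43
  WH-East: 505.64
  WH-North: 168.88
  WH-South: 370.43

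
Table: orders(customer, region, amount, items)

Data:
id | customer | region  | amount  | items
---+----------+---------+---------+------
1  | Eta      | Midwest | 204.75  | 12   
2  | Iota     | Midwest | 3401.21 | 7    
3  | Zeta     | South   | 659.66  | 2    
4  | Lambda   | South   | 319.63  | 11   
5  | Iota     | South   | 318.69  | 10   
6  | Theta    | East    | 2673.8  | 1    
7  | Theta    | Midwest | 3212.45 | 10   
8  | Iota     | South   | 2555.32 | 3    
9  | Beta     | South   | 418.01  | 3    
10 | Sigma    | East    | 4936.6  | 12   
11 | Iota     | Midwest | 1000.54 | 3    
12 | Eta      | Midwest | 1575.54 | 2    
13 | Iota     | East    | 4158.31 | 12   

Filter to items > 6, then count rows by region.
SELECT region, COUNT(*)
FROM orders
WHERE items > 6
GROUP BY region

Note: WHERE filters rows before grouping.

Result:
  East: 2
  Midwest: 3
  South: 2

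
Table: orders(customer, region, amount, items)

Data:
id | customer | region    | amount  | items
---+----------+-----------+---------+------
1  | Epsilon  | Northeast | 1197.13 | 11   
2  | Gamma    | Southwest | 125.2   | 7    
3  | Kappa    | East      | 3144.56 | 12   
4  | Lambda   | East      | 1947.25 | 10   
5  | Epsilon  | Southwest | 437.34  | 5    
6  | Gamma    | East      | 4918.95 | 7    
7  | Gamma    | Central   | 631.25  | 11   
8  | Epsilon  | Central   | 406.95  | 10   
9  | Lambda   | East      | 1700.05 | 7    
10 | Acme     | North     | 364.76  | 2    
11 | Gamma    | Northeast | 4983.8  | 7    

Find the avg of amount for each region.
SELECT region, AVG(amount) as result
FROM orders
GROUP BY region

Result:
  Central: 519.10
  East: 2927.70
  North: 364.76
  Northeast: 3090.47
  Southwest: 281.27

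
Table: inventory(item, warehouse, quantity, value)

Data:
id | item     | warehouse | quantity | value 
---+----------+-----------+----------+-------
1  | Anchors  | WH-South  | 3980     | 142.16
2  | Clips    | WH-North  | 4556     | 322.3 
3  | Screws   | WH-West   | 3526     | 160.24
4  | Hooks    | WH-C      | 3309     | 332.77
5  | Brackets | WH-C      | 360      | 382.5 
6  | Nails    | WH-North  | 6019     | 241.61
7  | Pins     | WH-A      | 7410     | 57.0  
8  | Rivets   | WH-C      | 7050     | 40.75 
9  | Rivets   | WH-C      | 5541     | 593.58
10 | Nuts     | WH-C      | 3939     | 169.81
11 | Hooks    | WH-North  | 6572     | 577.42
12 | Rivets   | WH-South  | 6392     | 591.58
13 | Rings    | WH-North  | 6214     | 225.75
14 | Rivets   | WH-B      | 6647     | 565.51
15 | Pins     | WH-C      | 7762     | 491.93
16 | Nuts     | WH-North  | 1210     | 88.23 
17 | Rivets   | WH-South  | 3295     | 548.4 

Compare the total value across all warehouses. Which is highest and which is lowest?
SELECT warehouse, SUM(value)
FROM inventory
GROUP BY warehouse
ORDER BY SUM(value)

All groups:
  WH-A: 57.00
  WH-West: 160.24
  WH-B: 565.51
  WH-South: 1282.14
  WH-North: 1455.31
  WH-C: 2011.34

Highest: WH-C (2011.34)
Lowest: WH-A (57.00)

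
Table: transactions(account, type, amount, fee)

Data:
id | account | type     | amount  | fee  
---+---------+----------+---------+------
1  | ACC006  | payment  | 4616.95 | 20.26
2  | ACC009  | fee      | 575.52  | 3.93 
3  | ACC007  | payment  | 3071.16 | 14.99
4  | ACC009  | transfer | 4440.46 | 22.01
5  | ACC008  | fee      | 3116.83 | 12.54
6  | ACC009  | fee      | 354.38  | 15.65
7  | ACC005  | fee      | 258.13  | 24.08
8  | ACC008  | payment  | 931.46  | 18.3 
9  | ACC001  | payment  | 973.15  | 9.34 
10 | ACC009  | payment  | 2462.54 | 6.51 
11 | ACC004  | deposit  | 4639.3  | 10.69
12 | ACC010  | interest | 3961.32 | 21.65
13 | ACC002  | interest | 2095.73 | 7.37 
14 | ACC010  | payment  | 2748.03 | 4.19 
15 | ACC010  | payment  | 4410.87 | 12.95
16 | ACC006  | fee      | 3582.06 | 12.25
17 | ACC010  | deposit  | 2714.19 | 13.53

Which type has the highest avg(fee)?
SELECT type, AVG(fee) as val
FROM transactions
GROUP BY type
ORDER BY val DESC
LIMIT 1

Result: transfer with avg(fee) = 22.01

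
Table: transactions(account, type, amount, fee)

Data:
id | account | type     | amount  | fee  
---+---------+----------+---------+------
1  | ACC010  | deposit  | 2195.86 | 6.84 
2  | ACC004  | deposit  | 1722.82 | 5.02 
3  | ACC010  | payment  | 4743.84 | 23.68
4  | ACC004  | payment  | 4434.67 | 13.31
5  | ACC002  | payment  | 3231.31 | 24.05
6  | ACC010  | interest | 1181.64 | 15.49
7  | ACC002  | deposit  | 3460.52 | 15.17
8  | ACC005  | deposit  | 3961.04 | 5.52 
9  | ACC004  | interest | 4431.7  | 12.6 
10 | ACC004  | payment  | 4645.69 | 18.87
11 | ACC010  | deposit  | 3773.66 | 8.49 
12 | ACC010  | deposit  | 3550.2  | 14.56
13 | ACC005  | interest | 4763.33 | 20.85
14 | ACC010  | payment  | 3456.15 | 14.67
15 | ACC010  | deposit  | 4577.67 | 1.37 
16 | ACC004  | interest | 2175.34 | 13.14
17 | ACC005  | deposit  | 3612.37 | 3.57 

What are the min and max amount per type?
SELECT type, MIN(amount), MAX(amount)
FROM transactions
GROUP BY type

Result:
  deposit: min=1722.82, max=4577.67
  interest: min=1181.64, max=4763.33
  payment: min=3231.31, max=4743.84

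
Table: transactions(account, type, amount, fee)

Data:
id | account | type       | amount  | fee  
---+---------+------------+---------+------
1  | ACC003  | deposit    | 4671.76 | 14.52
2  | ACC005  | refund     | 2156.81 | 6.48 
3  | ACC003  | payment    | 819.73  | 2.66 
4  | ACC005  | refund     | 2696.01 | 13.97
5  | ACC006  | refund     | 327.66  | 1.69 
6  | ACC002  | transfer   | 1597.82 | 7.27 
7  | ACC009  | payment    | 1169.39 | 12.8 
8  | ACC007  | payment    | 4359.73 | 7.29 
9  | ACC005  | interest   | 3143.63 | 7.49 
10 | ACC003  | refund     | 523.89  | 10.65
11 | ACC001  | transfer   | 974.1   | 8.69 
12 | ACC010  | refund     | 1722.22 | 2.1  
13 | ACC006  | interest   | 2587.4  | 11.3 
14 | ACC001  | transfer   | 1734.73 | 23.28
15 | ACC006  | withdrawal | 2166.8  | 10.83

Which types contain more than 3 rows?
SELECT type, COUNT(*) as cnt
FROM transactions
GROUP BY type
HAVING COUNT(*) > 3

Result:
  refund: 5

Note: HAVING filters groups after aggregation, WHERE filters rows before.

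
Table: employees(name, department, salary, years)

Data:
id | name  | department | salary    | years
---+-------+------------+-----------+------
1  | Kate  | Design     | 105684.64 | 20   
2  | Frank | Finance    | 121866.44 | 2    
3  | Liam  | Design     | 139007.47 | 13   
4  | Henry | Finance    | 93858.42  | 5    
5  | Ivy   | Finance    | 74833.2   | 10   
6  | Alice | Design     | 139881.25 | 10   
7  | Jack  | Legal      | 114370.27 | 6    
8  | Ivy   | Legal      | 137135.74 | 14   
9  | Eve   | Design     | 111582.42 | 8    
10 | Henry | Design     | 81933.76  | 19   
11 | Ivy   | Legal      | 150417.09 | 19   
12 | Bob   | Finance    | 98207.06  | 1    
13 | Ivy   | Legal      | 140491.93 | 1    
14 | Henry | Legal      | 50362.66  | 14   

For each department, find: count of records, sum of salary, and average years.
SELECT department,
       COUNT(*) as cnt,
       SUM(salary) as total_salary,
       AVG(years) as avg_years
FROM employees
GROUP BY department

Result:
  Design: 5 records, 578089.54 total salary, 14.00 avg years
  Finance: 4 records, 388765.12 total salary, 4.50 avg years
  Legal: 5 records, 592777.69 total salary, 10.80 avg years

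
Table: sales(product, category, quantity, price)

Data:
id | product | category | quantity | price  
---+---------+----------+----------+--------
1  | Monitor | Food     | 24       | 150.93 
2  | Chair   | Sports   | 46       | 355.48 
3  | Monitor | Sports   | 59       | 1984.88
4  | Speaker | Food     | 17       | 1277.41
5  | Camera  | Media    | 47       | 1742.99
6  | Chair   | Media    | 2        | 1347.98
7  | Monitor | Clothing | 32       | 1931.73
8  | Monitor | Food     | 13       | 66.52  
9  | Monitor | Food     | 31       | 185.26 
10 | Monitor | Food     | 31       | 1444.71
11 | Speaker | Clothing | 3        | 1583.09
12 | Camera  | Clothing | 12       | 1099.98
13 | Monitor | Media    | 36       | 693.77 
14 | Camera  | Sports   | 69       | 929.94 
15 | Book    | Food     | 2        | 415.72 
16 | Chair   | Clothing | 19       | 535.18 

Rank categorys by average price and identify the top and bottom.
SELECT category, AVG(price)
FROM sales
GROUP BY category
ORDER BY AVG(price)

All groups:
  Food: 590.09
  Sports: 1090.10
  Media: 1261.58
  Clothing: 1287.50

Highest: Clothing (1287.50)
Lowest: Food (590.09)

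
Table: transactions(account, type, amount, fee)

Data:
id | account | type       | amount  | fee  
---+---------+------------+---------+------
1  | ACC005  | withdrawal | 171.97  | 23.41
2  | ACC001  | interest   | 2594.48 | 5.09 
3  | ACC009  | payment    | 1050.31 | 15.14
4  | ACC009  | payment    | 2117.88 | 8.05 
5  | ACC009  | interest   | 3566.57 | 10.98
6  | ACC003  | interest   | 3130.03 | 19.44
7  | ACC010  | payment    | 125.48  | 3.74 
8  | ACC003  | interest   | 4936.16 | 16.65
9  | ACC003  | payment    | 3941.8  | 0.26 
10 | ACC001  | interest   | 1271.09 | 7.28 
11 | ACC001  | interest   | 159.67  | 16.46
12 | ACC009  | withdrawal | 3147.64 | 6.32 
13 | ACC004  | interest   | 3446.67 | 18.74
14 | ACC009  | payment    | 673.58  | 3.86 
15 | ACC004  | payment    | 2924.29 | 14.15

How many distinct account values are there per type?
SELECT type, COUNT(DISTINCT account)
FROM transactions
GROUP BY type

Result:
  interest: 4 distinct
  payment: 4 distinct
  withdrawal: 2 distinct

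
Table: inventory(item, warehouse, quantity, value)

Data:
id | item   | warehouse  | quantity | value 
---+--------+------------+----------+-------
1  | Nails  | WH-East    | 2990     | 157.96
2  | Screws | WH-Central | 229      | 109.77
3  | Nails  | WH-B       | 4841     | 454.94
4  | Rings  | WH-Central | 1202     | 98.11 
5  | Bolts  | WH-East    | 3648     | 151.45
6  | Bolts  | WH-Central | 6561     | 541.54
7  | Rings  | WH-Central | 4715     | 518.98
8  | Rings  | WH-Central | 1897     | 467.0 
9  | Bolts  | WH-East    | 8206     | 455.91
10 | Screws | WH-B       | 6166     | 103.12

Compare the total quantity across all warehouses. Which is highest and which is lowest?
SELECT warehouse, SUM(quantity)
FROM inventory
GROUP BY warehouse
ORDER BY SUM(quantity)

All groups:
  WH-B: 11007
  WH-Central: 14604
  WH-East: 14844

Highest: WH-East (14844)
Lowest: WH-B (11007)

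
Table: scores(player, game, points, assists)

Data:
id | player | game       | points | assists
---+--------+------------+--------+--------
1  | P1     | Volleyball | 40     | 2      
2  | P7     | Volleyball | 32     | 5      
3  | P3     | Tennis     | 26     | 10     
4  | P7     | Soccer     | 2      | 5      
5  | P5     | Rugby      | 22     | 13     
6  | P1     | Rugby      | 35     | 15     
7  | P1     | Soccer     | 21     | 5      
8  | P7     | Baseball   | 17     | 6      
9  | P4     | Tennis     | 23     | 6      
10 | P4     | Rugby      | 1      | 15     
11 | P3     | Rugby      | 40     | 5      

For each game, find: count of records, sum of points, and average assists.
SELECT game,
       COUNT(*) as cnt,
       SUM(points) as total_points,
       AVG(assists) as avg_assists
FROM scores
GROUP BY game

Result:
  Baseball: 1 records, 17 total points, 6.00 avg assists
  Rugby: 4 records, 98 total points, 12.00 avg assists
  Soccer: 2 records, 23 total points, 5.00 avg assists
  Tennis: 2 records, 49 total points, 8.00 avg assists
  Volleyball: 2 records, 72 total points, 3.50 avg assists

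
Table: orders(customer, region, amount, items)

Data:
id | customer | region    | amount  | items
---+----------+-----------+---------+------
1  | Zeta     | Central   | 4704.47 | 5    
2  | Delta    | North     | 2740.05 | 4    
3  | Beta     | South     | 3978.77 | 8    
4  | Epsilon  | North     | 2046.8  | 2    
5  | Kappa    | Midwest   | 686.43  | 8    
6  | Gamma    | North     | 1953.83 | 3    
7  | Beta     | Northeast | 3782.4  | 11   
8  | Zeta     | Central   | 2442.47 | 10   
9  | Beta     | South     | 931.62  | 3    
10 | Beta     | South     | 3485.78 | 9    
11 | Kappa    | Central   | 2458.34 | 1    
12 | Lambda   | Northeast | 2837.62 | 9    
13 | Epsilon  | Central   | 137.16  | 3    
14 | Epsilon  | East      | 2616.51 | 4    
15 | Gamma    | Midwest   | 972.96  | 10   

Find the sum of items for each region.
SELECT region, SUM(items) as result
FROM orders
GROUP BY region

Result:
  Central: 19
  East: 4
  Midwest: 18
  North: 9
  Northeast: 20
  South: 20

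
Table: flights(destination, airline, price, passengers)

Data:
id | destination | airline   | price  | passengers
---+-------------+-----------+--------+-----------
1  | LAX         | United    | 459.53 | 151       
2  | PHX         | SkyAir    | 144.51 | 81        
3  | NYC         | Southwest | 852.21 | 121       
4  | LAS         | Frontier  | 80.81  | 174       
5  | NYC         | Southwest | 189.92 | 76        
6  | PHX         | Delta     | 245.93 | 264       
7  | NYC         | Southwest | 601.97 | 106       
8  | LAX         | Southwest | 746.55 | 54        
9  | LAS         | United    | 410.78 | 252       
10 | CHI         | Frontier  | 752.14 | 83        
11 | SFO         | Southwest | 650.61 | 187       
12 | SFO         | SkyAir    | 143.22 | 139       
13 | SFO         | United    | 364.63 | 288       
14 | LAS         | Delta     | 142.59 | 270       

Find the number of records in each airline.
SELECT airline, COUNT(*) as count
FROM flights
GROUP BY airline

Result:
  Delta: 2
  Frontier: 2
  SkyAir: 2
  Southwest: 5
  United: 3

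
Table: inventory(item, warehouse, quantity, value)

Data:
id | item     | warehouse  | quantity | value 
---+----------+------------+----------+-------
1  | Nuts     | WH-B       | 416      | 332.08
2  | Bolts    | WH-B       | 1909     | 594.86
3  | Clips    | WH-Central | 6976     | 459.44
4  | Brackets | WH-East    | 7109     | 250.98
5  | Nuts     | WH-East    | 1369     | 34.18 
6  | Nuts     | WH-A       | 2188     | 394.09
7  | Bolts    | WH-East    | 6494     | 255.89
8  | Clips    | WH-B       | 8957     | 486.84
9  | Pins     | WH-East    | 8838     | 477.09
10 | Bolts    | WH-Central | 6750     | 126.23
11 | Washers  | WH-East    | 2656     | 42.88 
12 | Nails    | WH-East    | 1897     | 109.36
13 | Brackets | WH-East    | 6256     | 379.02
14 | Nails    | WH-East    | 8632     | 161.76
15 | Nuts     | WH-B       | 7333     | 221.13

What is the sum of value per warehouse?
SELECT warehouse, SUM(value) as result
FROM inventory
GROUP BY warehouse

Result:
  WH-A: 394.09
  WH-B: 1634.91
  WH-Central: 585.67
  WH-East: 1711.16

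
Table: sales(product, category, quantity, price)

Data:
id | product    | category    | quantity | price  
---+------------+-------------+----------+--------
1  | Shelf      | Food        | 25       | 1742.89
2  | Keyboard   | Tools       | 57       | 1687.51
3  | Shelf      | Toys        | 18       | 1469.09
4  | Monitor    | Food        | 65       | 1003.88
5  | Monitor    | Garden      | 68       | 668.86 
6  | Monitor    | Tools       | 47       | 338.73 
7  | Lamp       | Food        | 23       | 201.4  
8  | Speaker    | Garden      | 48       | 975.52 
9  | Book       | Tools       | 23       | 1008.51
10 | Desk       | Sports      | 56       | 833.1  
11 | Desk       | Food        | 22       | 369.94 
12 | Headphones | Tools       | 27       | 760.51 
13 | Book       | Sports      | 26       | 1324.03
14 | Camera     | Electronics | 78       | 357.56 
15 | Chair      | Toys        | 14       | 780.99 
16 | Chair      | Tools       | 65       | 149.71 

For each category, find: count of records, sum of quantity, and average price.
SELECT category,
       COUNT(*) as cnt,
       SUM(quantity) as total_quantity,
       AVG(price) as avg_price
FROM sales
GROUP BY category

Result:
  Electronics: 1 records, 78 total quantity, 357.56 avg price
  Food: 4 records, 135 total quantity, 829.53 avg price
  Garden: 2 records, 116 total quantity, 822.19 avg price
  Sports: 2 records, 82 total quantity, 1078.57 avg price
  Tools: 5 records, 219 total quantity, 788.99 avg price
  Toys: 2 records, 32 total quantity, 1125.04 avg price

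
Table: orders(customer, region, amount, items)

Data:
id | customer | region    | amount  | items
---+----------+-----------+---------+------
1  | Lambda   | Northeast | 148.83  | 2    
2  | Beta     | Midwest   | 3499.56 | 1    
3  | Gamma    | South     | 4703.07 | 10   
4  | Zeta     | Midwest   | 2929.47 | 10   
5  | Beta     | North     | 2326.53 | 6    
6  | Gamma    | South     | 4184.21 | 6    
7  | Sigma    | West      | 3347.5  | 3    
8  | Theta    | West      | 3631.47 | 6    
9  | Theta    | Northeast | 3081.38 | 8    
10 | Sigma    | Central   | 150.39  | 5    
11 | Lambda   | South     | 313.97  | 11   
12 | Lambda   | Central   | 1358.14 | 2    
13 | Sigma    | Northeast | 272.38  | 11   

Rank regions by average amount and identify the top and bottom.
SELECT region, AVG(amount)
FROM orders
GROUP BY region
ORDER BY AVG(amount)

All groups:
  Central: 754.27
  Northeast: 1167.53
  North: 2326.53
  South: 3067.08
  Midwest: 3214.52
  West: 3489.49

Highest: West (3489.49)
Lowest: Central (754.27)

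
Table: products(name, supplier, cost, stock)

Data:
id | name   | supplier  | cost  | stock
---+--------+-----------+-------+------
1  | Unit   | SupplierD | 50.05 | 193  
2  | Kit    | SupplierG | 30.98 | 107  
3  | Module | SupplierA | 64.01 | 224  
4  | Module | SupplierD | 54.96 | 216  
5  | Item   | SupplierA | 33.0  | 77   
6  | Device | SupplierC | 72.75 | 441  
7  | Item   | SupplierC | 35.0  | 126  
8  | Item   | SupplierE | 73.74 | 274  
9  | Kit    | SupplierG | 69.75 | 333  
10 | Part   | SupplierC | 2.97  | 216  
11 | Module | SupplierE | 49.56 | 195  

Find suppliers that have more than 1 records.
SELECT supplier, COUNT(*) as cnt
FROM products
GROUP BY supplier
HAVING COUNT(*) > 1

Result:
  SupplierA: 2
  SupplierC: 3
  SupplierD: 2
  SupplierE: 2
  SupplierG: 2

Note: HAVING filters groups after aggregation, WHERE filters rows before.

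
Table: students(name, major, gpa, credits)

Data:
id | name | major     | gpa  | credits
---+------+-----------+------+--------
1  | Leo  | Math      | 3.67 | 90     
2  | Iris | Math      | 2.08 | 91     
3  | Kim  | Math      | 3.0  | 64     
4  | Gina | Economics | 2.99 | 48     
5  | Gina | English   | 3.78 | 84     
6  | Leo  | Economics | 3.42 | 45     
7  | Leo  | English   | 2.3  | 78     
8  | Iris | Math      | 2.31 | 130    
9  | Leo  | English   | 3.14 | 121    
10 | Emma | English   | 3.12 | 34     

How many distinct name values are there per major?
SELECT major, COUNT(DISTINCT name)
FROM students
GROUP BY major

Result:
  Economics: 2 distinct
  English: 3 distinct
  Math: 3 distinct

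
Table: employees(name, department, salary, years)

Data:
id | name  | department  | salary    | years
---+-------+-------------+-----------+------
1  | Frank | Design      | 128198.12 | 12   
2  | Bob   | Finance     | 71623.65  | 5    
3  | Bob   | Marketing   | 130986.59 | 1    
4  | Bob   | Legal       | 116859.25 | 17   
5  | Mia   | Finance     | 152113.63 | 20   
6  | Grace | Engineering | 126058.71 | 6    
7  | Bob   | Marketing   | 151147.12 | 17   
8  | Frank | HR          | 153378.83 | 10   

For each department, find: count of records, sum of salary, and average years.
SELECT department,
       COUNT(*) as cnt,
       SUM(salary) as total_salary,
       AVG(years) as avg_years
FROM employees
GROUP BY department

Result:
  Design: 1 records, 128198.12 total salary, 12.00 avg years
  Engineering: 1 records, 126058.71 total salary, 6.00 avg years
  Finance: 2 records, 223737.28 total salary, 12.50 avg years
  HR: 1 records, 153378.83 total salary, 10.00 avg years
  Legal: 1 records, 116859.25 total salary, 17.00 avg years
  Marketing: 2 records, 282133.71 total salary, 9.00 avg years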